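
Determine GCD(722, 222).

2

Euclid: 722 = 3·222 + 56; 222 = 3·56 + 54; 56 = 1·54 + 2; 54 = 27·2 + 0. Last nonzero remainder: 2.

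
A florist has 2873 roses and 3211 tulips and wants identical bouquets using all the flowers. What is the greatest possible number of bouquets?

Euclid: 3211 = 1·2873 + 338; 2873 = 8·338 + 169; 338 = 2·169 + 0. Last nonzero remainder: 169.

169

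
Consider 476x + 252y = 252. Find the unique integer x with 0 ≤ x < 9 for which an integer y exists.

0

Euclid: 476 = 1·252 + 224; 252 = 1·224 + 28; 224 = 8·28 + 0 → gcd = 28; 252 = 28·9.
Back-substitution yields 476·(-1) + 252·(2) = 28, so one solution is x = -1·9 = -9, y = 2·9 = 18.
Solutions in x differ by 252/28 = 9; the one in [0, 9) is -9 mod 9 = 0.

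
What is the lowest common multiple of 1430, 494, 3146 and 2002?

1430 = 2 · 5 · 11 · 13; 494 = 2 · 13 · 19; 3146 = 2 · 11² · 13; 2002 = 2 · 7 · 11 · 13
lcm takes max exponent of each prime: 2 · 5 · 7 · 11² · 13 · 19 = 2092090

2092090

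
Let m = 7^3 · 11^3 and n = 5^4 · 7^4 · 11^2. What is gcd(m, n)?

41503

min exponent per shared prime: 7^3 · 11^2 = 41503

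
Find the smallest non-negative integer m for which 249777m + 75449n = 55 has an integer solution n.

Reduce mod 75449: 249777m ≡ 55 (mod 75449). With g = gcd(249777, 75449) = 11 dividing 55, divide through: 22707m ≡ 5 (mod 6859).
Since gcd(22707, 6859) = 1, m ≡ 5·(22707)⁻¹ ≡ 5104 (mod 6859). Smallest non-negative: 5104.

5104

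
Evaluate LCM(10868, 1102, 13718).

113777092

10868 = 2² · 11 · 13 · 19; 1102 = 2 · 19 · 29; 13718 = 2 · 19³
lcm takes max exponent of each prime: 2² · 11 · 13 · 19³ · 29 = 113777092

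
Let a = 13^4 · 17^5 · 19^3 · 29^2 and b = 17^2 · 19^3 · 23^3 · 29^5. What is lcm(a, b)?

69414838332827203184800169

max exponent per prime: 13^4 · 17^5 · 19^3 · 23^3 · 29^5 = 69414838332827203184800169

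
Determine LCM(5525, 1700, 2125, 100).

110500

5525 = 5² · 13 · 17; 1700 = 2² · 5² · 17; 2125 = 5³ · 17; 100 = 2² · 5²
lcm takes max exponent of each prime: 2² · 5³ · 13 · 17 = 110500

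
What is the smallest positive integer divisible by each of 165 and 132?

gcd first: 165 = 1·132 + 33; 132 = 4·33 + 0 → gcd = 33
lcm = 165·132/gcd = 21780/33 = 660

660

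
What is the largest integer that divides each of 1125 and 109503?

9

1125 = 3² · 5³
109503 = 3² · 23³
Common: 3² = 9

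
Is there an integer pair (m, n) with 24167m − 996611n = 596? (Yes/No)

By Bézout, 24167m − 996611n = 596 has integer solutions iff gcd(24167, 996611) | 596.
Euclid: 996611 = 41·24167 + 5764; 24167 = 4·5764 + 1111; 5764 = 5·1111 + 209; 1111 = 5·209 + 66; 209 = 3·66 + 11; 66 = 6·11 + 0. gcd = 11; 596 mod 11 = 2. No.

No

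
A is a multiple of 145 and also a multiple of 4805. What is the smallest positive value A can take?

145 = 5 · 29; 4805 = 5 · 31²
max exponents: 5 · 29 · 31² = 139345

139345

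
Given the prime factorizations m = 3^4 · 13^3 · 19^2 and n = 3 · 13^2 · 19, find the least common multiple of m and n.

max exponent per prime: 3^4 · 13^3 · 19^2 = 64242477

64242477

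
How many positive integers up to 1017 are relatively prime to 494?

445

Prime factors of 494: 2, 13, 19. Count integers ≤ 1017 divisible by none of them.
By inclusion–exclusion: 1017 − ⌊1017/2⌋ − ⌊1017/13⌋ − ⌊1017/19⌋ + ⌊1017/26⌋ + ⌊1017/38⌋ + ⌊1017/247⌋ − ⌊1017/494⌋ = 445.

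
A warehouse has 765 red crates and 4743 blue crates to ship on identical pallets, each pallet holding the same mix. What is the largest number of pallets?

153

Euclid: 4743 = 6·765 + 153; 765 = 5·153 + 0. Last nonzero remainder: 153.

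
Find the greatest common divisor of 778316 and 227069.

361

778316 = 2² · 7² · 11 · 19²
227069 = 17 · 19² · 37
Common: 19² = 361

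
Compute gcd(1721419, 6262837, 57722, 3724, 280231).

931

gcd(1721419, 6262837): 6262837 = 3·1721419 + 1098580; 1721419 = 1·1098580 + 622839; 1098580 = 1·622839 + 475741; 622839 = 1·475741 + 147098; 475741 = 3·147098 + 34447; 147098 = 4·34447 + 9310; 34447 = 3·9310 + 6517; 9310 = 1·6517 + 2793; 6517 = 2·2793 + 931; 2793 = 3·931 + 0 → 931
gcd(931, 57722): 57722 = 62·931 + 0 → 931
gcd(931, 3724): 3724 = 4·931 + 0 → 931
gcd(931, 280231): 280231 = 301·931 + 0 → 931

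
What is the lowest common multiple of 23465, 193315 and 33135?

6012195283965

23465 = 5 · 13 · 19²; 193315 = 5 · 23 · 41²; 33135 = 3 · 5 · 47²
lcm takes max exponent of each prime: 3 · 5 · 13 · 19² · 23 · 41² · 47² = 6012195283965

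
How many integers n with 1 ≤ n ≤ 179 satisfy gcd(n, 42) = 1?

51

Prime factors of 42: 2, 3, 7. Count integers ≤ 179 divisible by none of them.
By inclusion–exclusion: 179 − ⌊179/2⌋ − ⌊179/3⌋ − ⌊179/7⌋ + ⌊179/6⌋ + ⌊179/14⌋ + ⌊179/21⌋ − ⌊179/42⌋ = 51.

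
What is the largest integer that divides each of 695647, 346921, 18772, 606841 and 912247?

gcd(695647, 346921): 695647 = 2·346921 + 1805; 346921 = 192·1805 + 361; 1805 = 5·361 + 0 → 361
gcd(361, 18772): 18772 = 52·361 + 0 → 361
gcd(361, 606841): 606841 = 1681·361 + 0 → 361
gcd(361, 912247): 912247 = 2527·361 + 0 → 361

361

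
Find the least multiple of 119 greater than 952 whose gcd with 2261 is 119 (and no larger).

Multiples of 119 above 952: 119·9, 119·10, … . Need the cofactor coprime to 2261/119 = 19.
Checking s = 9, 10, … the first with gcd(s, 19) = 1 is s = 9, giving 1071.

1071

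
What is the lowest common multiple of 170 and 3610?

170 = 2 · 5 · 17; 3610 = 2 · 5 · 19²
max exponents: 2 · 5 · 17 · 19² = 61370

61370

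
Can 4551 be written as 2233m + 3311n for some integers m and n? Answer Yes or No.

No

gcd(2233, 3311): 3311 = 1·2233 + 1078; 2233 = 2·1078 + 77; 1078 = 14·77 + 0 → 77
77 does not divide 4551, so a solution does not exist.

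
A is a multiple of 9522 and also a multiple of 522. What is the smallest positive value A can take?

276138

9522 = 2 · 3² · 23²; 522 = 2 · 3² · 29
max exponents: 2 · 3² · 23² · 29 = 276138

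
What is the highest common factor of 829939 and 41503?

121

Euclid: 829939 = 19·41503 + 41382; 41503 = 1·41382 + 121; 41382 = 342·121 + 0. Last nonzero remainder: 121.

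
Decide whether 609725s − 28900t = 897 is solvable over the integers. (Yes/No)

By Bézout, 609725s − 28900t = 897 has integer solutions iff gcd(609725, 28900) | 897.
Euclid: 609725 = 21·28900 + 2825; 28900 = 10·2825 + 650; 2825 = 4·650 + 225; 650 = 2·225 + 200; 225 = 1·200 + 25; 200 = 8·25 + 0. gcd = 25; 897 mod 25 = 22. No.

No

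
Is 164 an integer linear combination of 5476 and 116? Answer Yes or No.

Yes

By Bézout, 5476m + 116n = 164 has integer solutions iff gcd(5476, 116) | 164.
Euclid: 5476 = 47·116 + 24; 116 = 4·24 + 20; 24 = 1·20 + 4; 20 = 5·4 + 0. gcd = 4; 164 mod 4 = 0. Yes.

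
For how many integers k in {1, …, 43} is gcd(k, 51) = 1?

27

51 = 3·17. Inclusion–exclusion on these primes:
43 − ⌊43/3⌋ − ⌊43/17⌋ + ⌊43/51⌋ = 27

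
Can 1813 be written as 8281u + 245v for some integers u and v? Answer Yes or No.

gcd(8281, 245): 8281 = 33·245 + 196; 245 = 1·196 + 49; 196 = 4·49 + 0 → 49
49 divides 1813, so a solution exists.

Yes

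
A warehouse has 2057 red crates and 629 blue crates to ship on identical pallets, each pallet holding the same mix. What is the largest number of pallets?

17

2057 = 11² · 17
629 = 17 · 37
Common: 17 = 17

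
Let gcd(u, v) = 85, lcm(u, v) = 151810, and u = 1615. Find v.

7990

u·v = gcd·lcm = 85·151810 = 12903850, so v = 12903850/1615 = 7990.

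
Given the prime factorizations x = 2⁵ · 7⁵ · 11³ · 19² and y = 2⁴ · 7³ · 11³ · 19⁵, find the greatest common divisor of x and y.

2636934608

min exponent per shared prime: 2⁴ · 7³ · 11³ · 19² = 2636934608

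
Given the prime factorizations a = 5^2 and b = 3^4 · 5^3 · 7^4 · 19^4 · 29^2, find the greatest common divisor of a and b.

25

min exponent per shared prime: 5^2 = 25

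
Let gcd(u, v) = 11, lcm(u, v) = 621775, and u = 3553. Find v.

1925

Using uv = gcd(u,v)·lcm(u,v) = 11·621775 = 6839525, we get v = 6839525/3553 = 1925.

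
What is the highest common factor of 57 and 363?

3

Euclid: 363 = 6·57 + 21; 57 = 2·21 + 15; 21 = 1·15 + 6; 15 = 2·6 + 3; 6 = 2·3 + 0. Last nonzero remainder: 3.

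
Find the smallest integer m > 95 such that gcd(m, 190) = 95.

285

Multiples of 95 above 95: 95·2, 95·3, … . Need the cofactor coprime to 190/95 = 2.
Checking s = 2, 3, … the first with gcd(s, 2) = 1 is s = 3, giving 285.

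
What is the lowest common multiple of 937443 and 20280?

gcd first: 937443 = 46·20280 + 4563; 20280 = 4·4563 + 2028; 4563 = 2·2028 + 507; 2028 = 4·507 + 0 → gcd = 507
lcm = 937443·20280/gcd = 19011344040/507 = 37497720

37497720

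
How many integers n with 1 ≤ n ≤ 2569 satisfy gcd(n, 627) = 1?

1475

Prime factors of 627: 3, 11, 19. Count integers ≤ 2569 divisible by none of them.
By inclusion–exclusion: 2569 − ⌊2569/3⌋ − ⌊2569/11⌋ − ⌊2569/19⌋ + ⌊2569/33⌋ + ⌊2569/57⌋ + ⌊2569/209⌋ − ⌊2569/627⌋ = 1475.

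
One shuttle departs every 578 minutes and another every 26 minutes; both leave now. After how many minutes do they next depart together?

578 = 2 · 17²; 26 = 2 · 13
max exponents: 2 · 13 · 17² = 7514

7514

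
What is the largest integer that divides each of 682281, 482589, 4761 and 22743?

682281 = 3² · 41 · 43²; 482589 = 3² · 29 · 43²; 4761 = 3² · 23²; 22743 = 3² · 7 · 19²
gcd takes min exponent of each prime: 3² = 9

9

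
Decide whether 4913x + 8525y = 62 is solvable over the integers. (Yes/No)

gcd(4913, 8525): 8525 = 1·4913 + 3612; 4913 = 1·3612 + 1301; 3612 = 2·1301 + 1010; 1301 = 1·1010 + 291; 1010 = 3·291 + 137; 291 = 2·137 + 17; 137 = 8·17 + 1; 17 = 17·1 + 0 → 1
1 divides 62, so a solution exists.

Yes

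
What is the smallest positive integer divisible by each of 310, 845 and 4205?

44059990

310 = 2 · 5 · 31; 845 = 5 · 13²; 4205 = 5 · 29²
lcm takes max exponent of each prime: 2 · 5 · 13² · 29² · 31 = 44059990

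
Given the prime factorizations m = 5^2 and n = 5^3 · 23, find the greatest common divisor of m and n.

25

min exponent per shared prime: 5^2 = 25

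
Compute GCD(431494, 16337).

17

Euclid: 431494 = 26·16337 + 6732; 16337 = 2·6732 + 2873; 6732 = 2·2873 + 986; 2873 = 2·986 + 901; 986 = 1·901 + 85; 901 = 10·85 + 51; 85 = 1·51 + 34; 51 = 1·34 + 17; 34 = 2·17 + 0. Last nonzero remainder: 17.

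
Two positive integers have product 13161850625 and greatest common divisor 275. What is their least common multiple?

47861275

Since gcd(u,v)·lcm(u,v) = uv, lcm = 13161850625/275 = 47861275.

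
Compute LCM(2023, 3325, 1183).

162396325

2023 = 7 · 17²; 3325 = 5² · 7 · 19; 1183 = 7 · 13²
lcm takes max exponent of each prime: 5² · 7 · 13² · 17² · 19 = 162396325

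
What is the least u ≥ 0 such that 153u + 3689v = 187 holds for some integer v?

170

Reduce mod 3689: 153u ≡ 187 (mod 3689). With g = gcd(153, 3689) = 17 dividing 187, divide through: 9u ≡ 11 (mod 217).
Since gcd(9, 217) = 1, u ≡ 11·(9)⁻¹ ≡ 170 (mod 217). Smallest non-negative: 170.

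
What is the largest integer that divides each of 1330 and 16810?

Euclid: 16810 = 12·1330 + 850; 1330 = 1·850 + 480; 850 = 1·480 + 370; 480 = 1·370 + 110; 370 = 3·110 + 40; 110 = 2·40 + 30; 40 = 1·30 + 10; 30 = 3·10 + 0. Last nonzero remainder: 10.

10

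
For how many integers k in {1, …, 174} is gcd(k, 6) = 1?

58

6 = 2·3. Inclusion–exclusion on these primes:
174 − ⌊174/2⌋ − ⌊174/3⌋ + ⌊174/6⌋ = 58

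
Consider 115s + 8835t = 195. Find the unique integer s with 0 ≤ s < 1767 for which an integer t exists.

309

gcd(115, 8835) = 5 (Euclid: 8835 = 76·115 + 95; 115 = 1·95 + 20; 95 = 4·20 + 15; 20 = 1·15 + 5; 15 = 3·5 + 0), and 5 | 195.
Extended Euclid: 115·(461) + 8835·(-6) = 5. Scale by 39: s₀ = 17979.
General solution s = s₀ + 1767k; reducing mod 1767 gives s = 309 (and t = -4).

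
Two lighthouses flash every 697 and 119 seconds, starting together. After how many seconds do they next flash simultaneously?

4879

697 = 17 · 41; 119 = 7 · 17
max exponents: 7 · 17 · 41 = 4879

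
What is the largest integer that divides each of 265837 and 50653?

Euclid: 265837 = 5·50653 + 12572; 50653 = 4·12572 + 365; 12572 = 34·365 + 162; 365 = 2·162 + 41; 162 = 3·41 + 39; 41 = 1·39 + 2; 39 = 19·2 + 1; 2 = 2·1 + 0. Last nonzero remainder: 1.

1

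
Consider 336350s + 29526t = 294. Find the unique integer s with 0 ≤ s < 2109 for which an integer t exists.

gcd(336350, 29526) = 14 (Euclid: 336350 = 11·29526 + 11564; 29526 = 2·11564 + 6398; 11564 = 1·6398 + 5166; 6398 = 1·5166 + 1232; 5166 = 4·1232 + 238; 1232 = 5·238 + 42; 238 = 5·42 + 28; 42 = 1·28 + 14; 28 = 2·14 + 0), and 14 | 294.
Extended Euclid: 336350·(-743) + 29526·(8464) = 14. Scale by 21: s₀ = -15603.
General solution s = s₀ + 2109k; reducing mod 2109 gives s = 1269 (and t = -14456).

1269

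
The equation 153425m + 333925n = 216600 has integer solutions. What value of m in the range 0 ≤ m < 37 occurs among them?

Euclid: 333925 = 2·153425 + 27075; 153425 = 5·27075 + 18050; 27075 = 1·18050 + 9025; 18050 = 2·9025 + 0 → gcd = 9025; 216600 = 9025·24.
Back-substitution yields 153425·(-13) + 333925·(6) = 9025, so one solution is m = -13·24 = -312, n = 6·24 = 144.
Solutions in m differ by 333925/9025 = 37; the one in [0, 37) is -312 mod 37 = 21.

21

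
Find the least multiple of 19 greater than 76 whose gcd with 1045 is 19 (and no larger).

1045 = 19·55. Any t with gcd(t, 1045) = 19 is a multiple of 19, say 19s, with s coprime to 55.
Need s > 76/19, so s ≥ 5. First s ≥ 5 with gcd(s, 55) = 1 is s = 6. Thus t = 19·6 = 114.

114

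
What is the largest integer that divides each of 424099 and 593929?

Euclid: 593929 = 1·424099 + 169830; 424099 = 2·169830 + 84439; 169830 = 2·84439 + 952; 84439 = 88·952 + 663; 952 = 1·663 + 289; 663 = 2·289 + 85; 289 = 3·85 + 34; 85 = 2·34 + 17; 34 = 2·17 + 0. Last nonzero remainder: 17.

17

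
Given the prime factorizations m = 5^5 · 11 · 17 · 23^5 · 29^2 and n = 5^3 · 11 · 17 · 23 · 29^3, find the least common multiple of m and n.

max exponent per prime: 5^5 · 11 · 17 · 23^5 · 29^3 = 91732832133903125

91732832133903125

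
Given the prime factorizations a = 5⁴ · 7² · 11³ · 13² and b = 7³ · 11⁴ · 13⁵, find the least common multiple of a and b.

max exponent per prime: 5⁴ · 7³ · 11⁴ · 13⁵ = 1165364111786875

1165364111786875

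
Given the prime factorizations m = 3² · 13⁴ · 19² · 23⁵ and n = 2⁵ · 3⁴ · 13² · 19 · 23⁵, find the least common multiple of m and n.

max exponent per prime: 2⁵ · 3⁴ · 13⁴ · 19² · 23⁵ = 172010432730910176

172010432730910176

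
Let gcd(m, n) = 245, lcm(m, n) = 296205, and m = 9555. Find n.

7595

m·n = gcd·lcm = 245·296205 = 72570225, so n = 72570225/9555 = 7595.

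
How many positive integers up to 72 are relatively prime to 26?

26 = 2·13. Inclusion–exclusion on these primes:
72 − ⌊72/2⌋ − ⌊72/13⌋ + ⌊72/26⌋ = 33

33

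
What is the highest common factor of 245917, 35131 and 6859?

245917 = 7 · 19 · 43²; 35131 = 19 · 43²; 6859 = 19³
gcd takes min exponent of each prime: 19 = 19

19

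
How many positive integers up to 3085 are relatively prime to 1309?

Prime factors of 1309: 7, 11, 17. Count integers ≤ 3085 divisible by none of them.
By inclusion–exclusion: 3085 − ⌊3085/7⌋ − ⌊3085/11⌋ − ⌊3085/17⌋ + ⌊3085/77⌋ + ⌊3085/119⌋ + ⌊3085/187⌋ − ⌊3085/1309⌋ = 2263.

2263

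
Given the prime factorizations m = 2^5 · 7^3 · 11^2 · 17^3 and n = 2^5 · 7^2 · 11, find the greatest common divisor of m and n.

min exponent per shared prime: 2^5 · 7^2 · 11 = 17248

17248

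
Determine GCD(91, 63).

7

Euclid: 91 = 1·63 + 28; 63 = 2·28 + 7; 28 = 4·7 + 0. Last nonzero remainder: 7.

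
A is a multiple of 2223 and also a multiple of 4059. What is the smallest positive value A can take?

1002573

2223 = 3² · 13 · 19; 4059 = 3² · 11 · 41
max exponents: 3² · 11 · 13 · 19 · 41 = 1002573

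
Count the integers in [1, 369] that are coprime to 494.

494 = 2·13·19. Inclusion–exclusion on these primes:
369 − ⌊369/2⌋ − ⌊369/13⌋ − ⌊369/19⌋ + ⌊369/26⌋ + ⌊369/38⌋ + ⌊369/247⌋ − ⌊369/494⌋ = 162

162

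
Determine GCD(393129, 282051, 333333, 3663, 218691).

99

gcd(393129, 282051): 393129 = 1·282051 + 111078; 282051 = 2·111078 + 59895; 111078 = 1·59895 + 51183; 59895 = 1·51183 + 8712; 51183 = 5·8712 + 7623; 8712 = 1·7623 + 1089; 7623 = 7·1089 + 0 → 1089
gcd(1089, 333333): 333333 = 306·1089 + 99; 1089 = 11·99 + 0 → 99
gcd(99, 3663): 3663 = 37·99 + 0 → 99
gcd(99, 218691): 218691 = 2209·99 + 0 → 99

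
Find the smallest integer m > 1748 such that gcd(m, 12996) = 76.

1900

Multiples of 76 above 1748: 76·24, 76·25, … . Need the cofactor coprime to 12996/76 = 171.
Checking s = 24, 25, … the first with gcd(s, 171) = 1 is s = 25, giving 1900.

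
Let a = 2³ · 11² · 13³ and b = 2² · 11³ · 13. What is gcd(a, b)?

6292

min exponent per shared prime: 2² · 11² · 13 = 6292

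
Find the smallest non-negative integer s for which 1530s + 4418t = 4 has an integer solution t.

1233

Reduce mod 4418: 1530s ≡ 4 (mod 4418). With g = gcd(1530, 4418) = 2 dividing 4, divide through: 765s ≡ 2 (mod 2209).
Since gcd(765, 2209) = 1, s ≡ 2·(765)⁻¹ ≡ 1233 (mod 2209). Smallest non-negative: 1233.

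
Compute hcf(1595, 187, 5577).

1595 = 5 · 11 · 29; 187 = 11 · 17; 5577 = 3 · 11 · 13²
gcd takes min exponent of each prime: 11 = 11

11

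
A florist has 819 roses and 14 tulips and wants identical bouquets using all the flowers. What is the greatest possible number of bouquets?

Euclid: 819 = 58·14 + 7; 14 = 2·7 + 0. Last nonzero remainder: 7.

7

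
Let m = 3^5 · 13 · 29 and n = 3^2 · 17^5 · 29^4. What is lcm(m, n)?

max exponent per prime: 3^5 · 13 · 17^5 · 29^4 = 3172387459182903

3172387459182903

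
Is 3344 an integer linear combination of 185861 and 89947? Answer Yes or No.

No

gcd(185861, 89947): 185861 = 2·89947 + 5967; 89947 = 15·5967 + 442; 5967 = 13·442 + 221; 442 = 2·221 + 0 → 221
221 does not divide 3344, so a solution does not exist.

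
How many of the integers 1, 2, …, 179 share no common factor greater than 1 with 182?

71

182 = 2·7·13. Inclusion–exclusion on these primes:
179 − ⌊179/2⌋ − ⌊179/7⌋ − ⌊179/13⌋ + ⌊179/14⌋ + ⌊179/26⌋ + ⌊179/91⌋ − ⌊179/182⌋ = 71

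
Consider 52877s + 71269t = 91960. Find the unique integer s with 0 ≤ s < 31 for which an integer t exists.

Euclid: 71269 = 1·52877 + 18392; 52877 = 2·18392 + 16093; 18392 = 1·16093 + 2299; 16093 = 7·2299 + 0 → gcd = 2299; 91960 = 2299·40.
Back-substitution yields 52877·(-4) + 71269·(3) = 2299, so one solution is s = -4·40 = -160, t = 3·40 = 120.
Solutions in s differ by 71269/2299 = 31; the one in [0, 31) is -160 mod 31 = 26.

26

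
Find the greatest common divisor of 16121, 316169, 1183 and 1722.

16121 = 7³ · 47; 316169 = 7 · 31² · 47; 1183 = 7 · 13²; 1722 = 2 · 3 · 7 · 41
gcd takes min exponent of each prime: 7 = 7

7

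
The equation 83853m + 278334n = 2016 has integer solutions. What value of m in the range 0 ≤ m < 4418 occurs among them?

1268

Reduce mod 278334: 83853m ≡ 2016 (mod 278334). With g = gcd(83853, 278334) = 63 dividing 2016, divide through: 1331m ≡ 32 (mod 4418).
Since gcd(1331, 4418) = 1, m ≡ 32·(1331)⁻¹ ≡ 1268 (mod 4418). Smallest non-negative: 1268.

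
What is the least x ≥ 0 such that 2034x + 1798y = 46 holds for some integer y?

Euclid: 2034 = 1·1798 + 236; 1798 = 7·236 + 146; 236 = 1·146 + 90; 146 = 1·90 + 56; 90 = 1·56 + 34; 56 = 1·34 + 22; 34 = 1·22 + 12; 22 = 1·12 + 10; 12 = 1·10 + 2; 10 = 5·2 + 0 → gcd = 2; 46 = 2·23.
Back-substitution yields 2034·(160) + 1798·(-181) = 2, so one solution is x = 160·23 = 3680, y = -181·23 = -4163.
Solutions in x differ by 1798/2 = 899; the one in [0, 899) is 3680 mod 899 = 84.

84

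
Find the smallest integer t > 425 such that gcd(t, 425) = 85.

510

425 = 85·5. Any t with gcd(t, 425) = 85 is a multiple of 85, say 85s, with s coprime to 5.
Need s > 425/85, so s ≥ 6. First s ≥ 6 with gcd(s, 5) = 1 is s = 6. Thus t = 85·6 = 510.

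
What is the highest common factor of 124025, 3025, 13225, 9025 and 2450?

gcd(124025, 3025): 124025 = 41·3025 + 0 → 3025
gcd(3025, 13225): 13225 = 4·3025 + 1125; 3025 = 2·1125 + 775; 1125 = 1·775 + 350; 775 = 2·350 + 75; 350 = 4·75 + 50; 75 = 1·50 + 25; 50 = 2·25 + 0 → 25
gcd(25, 9025): 9025 = 361·25 + 0 → 25
gcd(25, 2450): 2450 = 98·25 + 0 → 25

25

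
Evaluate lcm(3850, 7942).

3850 = 2 · 5² · 7 · 11; 7942 = 2 · 11 · 19²
max exponents: 2 · 5² · 7 · 11 · 19² = 1389850

1389850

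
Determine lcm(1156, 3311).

1156 = 2² · 17²; 3311 = 7 · 11 · 43
max exponents: 2² · 7 · 11 · 17² · 43 = 3827516

3827516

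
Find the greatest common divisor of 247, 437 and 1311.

gcd(247, 437): 437 = 1·247 + 190; 247 = 1·190 + 57; 190 = 3·57 + 19; 57 = 3·19 + 0 → 19
gcd(19, 1311): 1311 = 69·19 + 0 → 19

19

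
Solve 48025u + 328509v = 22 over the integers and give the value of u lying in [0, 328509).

gcd(48025, 328509) = 1 (Euclid: 328509 = 6·48025 + 40359; 48025 = 1·40359 + 7666; 40359 = 5·7666 + 2029; 7666 = 3·2029 + 1579; 2029 = 1·1579 + 450; 1579 = 3·450 + 229; 450 = 1·229 + 221; 229 = 1·221 + 8; 221 = 27·8 + 5; 8 = 1·5 + 3; 5 = 1·3 + 2; 3 = 1·2 + 1; 2 = 2·1 + 0), and 1 | 22.
Extended Euclid: 48025·(123373) + 328509·(-18036) = 1. Scale by 22: u₀ = 2714206.
General solution u = u₀ + 328509t; reducing mod 328509 gives u = 86134 (and v = -12592).

86134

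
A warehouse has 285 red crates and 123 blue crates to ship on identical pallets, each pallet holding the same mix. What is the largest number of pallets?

Euclid: 285 = 2·123 + 39; 123 = 3·39 + 6; 39 = 6·6 + 3; 6 = 2·3 + 0. Last nonzero remainder: 3.

3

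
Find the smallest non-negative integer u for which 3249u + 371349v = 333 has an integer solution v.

9601

gcd(3249, 371349) = 9 (Euclid: 371349 = 114·3249 + 963; 3249 = 3·963 + 360; 963 = 2·360 + 243; 360 = 1·243 + 117; 243 = 2·117 + 9; 117 = 13·9 + 0), and 9 | 333.
Extended Euclid: 3249·(-3086) + 371349·(27) = 9. Scale by 37: u₀ = -114182.
General solution u = u₀ + 41261t; reducing mod 41261 gives u = 9601 (and v = -84).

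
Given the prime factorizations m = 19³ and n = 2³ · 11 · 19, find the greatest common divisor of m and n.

min exponent per shared prime: 19 = 19

19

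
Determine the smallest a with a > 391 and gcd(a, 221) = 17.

408

Multiples of 17 above 391: 17·24, 17·25, … . Need the cofactor coprime to 221/17 = 13.
Checking s = 24, 25, … the first with gcd(s, 13) = 1 is s = 24, giving 408.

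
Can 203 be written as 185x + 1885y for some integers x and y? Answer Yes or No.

No

gcd(185, 1885): 1885 = 10·185 + 35; 185 = 5·35 + 10; 35 = 3·10 + 5; 10 = 2·5 + 0 → 5
5 does not divide 203, so a solution does not exist.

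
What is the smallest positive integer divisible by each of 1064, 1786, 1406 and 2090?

lcm(1064, 1786) = 1064·1786/gcd = 1900304/38 = 50008
lcm(50008, 1406) = 50008·1406/gcd = 70311248/38 = 1850296
lcm(1850296, 2090) = 1850296·2090/gcd = 3867118640/38 = 101766280

101766280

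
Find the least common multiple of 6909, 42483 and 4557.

lcm(6909, 42483) = 6909·42483/gcd = 293515047/147 = 1996701
lcm(1996701, 4557) = 1996701·4557/gcd = 9098966457/147 = 61897731

61897731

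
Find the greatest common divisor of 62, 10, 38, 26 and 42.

2

gcd(62, 10): 62 = 6·10 + 2; 10 = 5·2 + 0 → 2
gcd(2, 38): 38 = 19·2 + 0 → 2
gcd(2, 26): 26 = 13·2 + 0 → 2
gcd(2, 42): 42 = 21·2 + 0 → 2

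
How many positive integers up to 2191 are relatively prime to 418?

943

418 = 2·11·19. Inclusion–exclusion on these primes:
2191 − ⌊2191/2⌋ − ⌊2191/11⌋ − ⌊2191/19⌋ + ⌊2191/22⌋ + ⌊2191/38⌋ + ⌊2191/209⌋ − ⌊2191/418⌋ = 943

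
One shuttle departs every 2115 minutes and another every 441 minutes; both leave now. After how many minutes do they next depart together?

103635

2115 = 3² · 5 · 47; 441 = 3² · 7²
max exponents: 3² · 5 · 7² · 47 = 103635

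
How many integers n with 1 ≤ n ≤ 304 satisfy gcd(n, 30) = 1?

Prime factors of 30: 2, 3, 5. Count integers ≤ 304 divisible by none of them.
By inclusion–exclusion: 304 − ⌊304/2⌋ − ⌊304/3⌋ − ⌊304/5⌋ + ⌊304/6⌋ + ⌊304/10⌋ + ⌊304/15⌋ − ⌊304/30⌋ = 81.

81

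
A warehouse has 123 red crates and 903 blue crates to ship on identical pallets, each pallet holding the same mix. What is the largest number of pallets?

3

123 = 3 · 41
903 = 3 · 7 · 43
Common: 3 = 3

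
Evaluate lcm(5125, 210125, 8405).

lcm(5125, 210125) = 5125·210125/gcd = 1076890625/5125 = 210125
lcm(210125, 8405) = 210125·8405/gcd = 1766100625/8405 = 210125

210125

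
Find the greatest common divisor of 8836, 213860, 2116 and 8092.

4

8836 = 2² · 47²; 213860 = 2² · 5 · 17² · 37; 2116 = 2² · 23²; 8092 = 2² · 7 · 17²
gcd takes min exponent of each prime: 2² = 4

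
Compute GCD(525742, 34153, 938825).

525742 = 2 · 7 · 17 · 47²; 34153 = 7² · 17 · 41; 938825 = 5² · 17 · 47²
gcd takes min exponent of each prime: 17 = 17

17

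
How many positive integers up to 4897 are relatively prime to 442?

Prime factors of 442: 2, 13, 17. Count integers ≤ 4897 divisible by none of them.
By inclusion–exclusion: 4897 − ⌊4897/2⌋ − ⌊4897/13⌋ − ⌊4897/17⌋ + ⌊4897/26⌋ + ⌊4897/34⌋ + ⌊4897/221⌋ − ⌊4897/442⌋ = 2128.

2128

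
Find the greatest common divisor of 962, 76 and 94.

962 = 2 · 13 · 37; 76 = 2² · 19; 94 = 2 · 47
gcd takes min exponent of each prime: 2 = 2

2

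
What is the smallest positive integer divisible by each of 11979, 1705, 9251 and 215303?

11979 = 3² · 11³; 1705 = 5 · 11 · 31; 9251 = 11 · 29²; 215303 = 11 · 23² · 37
lcm takes max exponent of each prime: 3² · 5 · 11³ · 23² · 29² · 31 · 37 = 30563680773285

30563680773285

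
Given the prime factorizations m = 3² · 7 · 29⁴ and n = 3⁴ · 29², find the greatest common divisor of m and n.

min exponent per shared prime: 3² · 29² = 7569

7569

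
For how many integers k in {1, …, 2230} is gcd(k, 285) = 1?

1127

Prime factors of 285: 3, 5, 19. Count integers ≤ 2230 divisible by none of them.
By inclusion–exclusion: 2230 − ⌊2230/3⌋ − ⌊2230/5⌋ − ⌊2230/19⌋ + ⌊2230/15⌋ + ⌊2230/57⌋ + ⌊2230/95⌋ − ⌊2230/285⌋ = 1127.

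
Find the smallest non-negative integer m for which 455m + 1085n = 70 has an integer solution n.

Euclid: 1085 = 2·455 + 175; 455 = 2·175 + 105; 175 = 1·105 + 70; 105 = 1·70 + 35; 70 = 2·35 + 0 → gcd = 35; 70 = 35·2.
Back-substitution yields 455·(12) + 1085·(-5) = 35, so one solution is m = 12·2 = 24, n = -5·2 = -10.
Solutions in m differ by 1085/35 = 31; the one in [0, 31) is 24 mod 31 = 24.

24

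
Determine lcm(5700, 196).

279300

gcd first: 5700 = 29·196 + 16; 196 = 12·16 + 4; 16 = 4·4 + 0 → gcd = 4
lcm = 5700·196/gcd = 1117200/4 = 279300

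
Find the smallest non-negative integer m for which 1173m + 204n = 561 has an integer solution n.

Reduce mod 204: 1173m ≡ 561 (mod 204). With g = gcd(1173, 204) = 51 dividing 561, divide through: 23m ≡ 11 (mod 4).
Since gcd(23, 4) = 1, m ≡ 11·(23)⁻¹ ≡ 1 (mod 4). Smallest non-negative: 1.

1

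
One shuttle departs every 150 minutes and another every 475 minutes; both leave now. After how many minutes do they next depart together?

gcd first: 475 = 3·150 + 25; 150 = 6·25 + 0 → gcd = 25
lcm = 150·475/gcd = 71250/25 = 2850

2850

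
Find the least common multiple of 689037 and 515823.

118473710817

gcd first: 689037 = 1·515823 + 173214; 515823 = 2·173214 + 169395; 173214 = 1·169395 + 3819; 169395 = 44·3819 + 1359; 3819 = 2·1359 + 1101; 1359 = 1·1101 + 258; 1101 = 4·258 + 69; 258 = 3·69 + 51; 69 = 1·51 + 18; 51 = 2·18 + 15; 18 = 1·15 + 3; 15 = 5·3 + 0 → gcd = 3
lcm = 689037·515823/gcd = 355421132451/3 = 118473710817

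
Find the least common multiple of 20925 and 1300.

20925 = 3³ · 5² · 31; 1300 = 2² · 5² · 13
max exponents: 2² · 3³ · 5² · 13 · 31 = 1088100

1088100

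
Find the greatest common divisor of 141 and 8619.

141 = 3 · 47
8619 = 3 · 13² · 17
Common: 3 = 3

3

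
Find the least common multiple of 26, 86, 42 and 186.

727818

lcm(26, 86) = 26·86/gcd = 2236/2 = 1118
lcm(1118, 42) = 1118·42/gcd = 46956/2 = 23478
lcm(23478, 186) = 23478·186/gcd = 4366908/6 = 727818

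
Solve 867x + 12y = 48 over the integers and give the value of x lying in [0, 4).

Reduce mod 12: 867x ≡ 48 (mod 12). With g = gcd(867, 12) = 3 dividing 48, divide through: 289x ≡ 16 (mod 4).
Since gcd(289, 4) = 1, x ≡ 16·(289)⁻¹ ≡ 0 (mod 4). Smallest non-negative: 0.

0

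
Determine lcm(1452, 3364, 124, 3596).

1452 = 2² · 3 · 11²; 3364 = 2² · 29²; 124 = 2² · 31; 3596 = 2² · 29 · 31
lcm takes max exponent of each prime: 2² · 3 · 11² · 29² · 31 = 37855092

37855092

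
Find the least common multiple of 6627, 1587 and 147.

171778467

6627 = 3 · 47²; 1587 = 3 · 23²; 147 = 3 · 7²
lcm takes max exponent of each prime: 3 · 7² · 23² · 47² = 171778467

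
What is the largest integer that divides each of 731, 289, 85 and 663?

gcd(731, 289): 731 = 2·289 + 153; 289 = 1·153 + 136; 153 = 1·136 + 17; 136 = 8·17 + 0 → 17
gcd(17, 85): 85 = 5·17 + 0 → 17
gcd(17, 663): 663 = 39·17 + 0 → 17

17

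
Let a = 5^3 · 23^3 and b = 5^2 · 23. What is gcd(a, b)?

575

min exponent per shared prime: 5^2 · 23 = 575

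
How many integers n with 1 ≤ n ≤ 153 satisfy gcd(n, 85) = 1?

Prime factors of 85: 5, 17. Count integers ≤ 153 divisible by none of them.
By inclusion–exclusion: 153 − ⌊153/5⌋ − ⌊153/17⌋ + ⌊153/85⌋ = 115.

115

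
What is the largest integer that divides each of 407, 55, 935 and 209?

gcd(407, 55): 407 = 7·55 + 22; 55 = 2·22 + 11; 22 = 2·11 + 0 → 11
gcd(11, 935): 935 = 85·11 + 0 → 11
gcd(11, 209): 209 = 19·11 + 0 → 11

11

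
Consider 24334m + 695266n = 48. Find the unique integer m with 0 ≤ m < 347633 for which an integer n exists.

55915

Reduce mod 695266: 24334m ≡ 48 (mod 695266). With g = gcd(24334, 695266) = 2 dividing 48, divide through: 12167m ≡ 24 (mod 347633).
Since gcd(12167, 347633) = 1, m ≡ 24·(12167)⁻¹ ≡ 55915 (mod 347633). Smallest non-negative: 55915.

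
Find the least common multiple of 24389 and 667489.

24389 = 29³; 667489 = 19² · 43²
max exponents: 19² · 29³ · 43² = 16279389221

16279389221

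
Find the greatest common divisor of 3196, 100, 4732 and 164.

4

gcd(3196, 100): 3196 = 31·100 + 96; 100 = 1·96 + 4; 96 = 24·4 + 0 → 4
gcd(4, 4732): 4732 = 1183·4 + 0 → 4
gcd(4, 164): 164 = 41·4 + 0 → 4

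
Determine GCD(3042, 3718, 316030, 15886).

gcd(3042, 3718): 3718 = 1·3042 + 676; 3042 = 4·676 + 338; 676 = 2·338 + 0 → 338
gcd(338, 316030): 316030 = 935·338 + 0 → 338
gcd(338, 15886): 15886 = 47·338 + 0 → 338

338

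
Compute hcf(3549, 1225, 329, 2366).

3549 = 3 · 7 · 13²; 1225 = 5² · 7²; 329 = 7 · 47; 2366 = 2 · 7 · 13²
gcd takes min exponent of each prime: 7 = 7

7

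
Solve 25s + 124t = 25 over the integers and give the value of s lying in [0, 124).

gcd(25, 124) = 1 (Euclid: 124 = 4·25 + 24; 25 = 1·24 + 1; 24 = 24·1 + 0), and 1 | 25.
Extended Euclid: 25·(5) + 124·(-1) = 1. Scale by 25: s₀ = 125.
General solution s = s₀ + 124k; reducing mod 124 gives s = 1 (and t = 0).

1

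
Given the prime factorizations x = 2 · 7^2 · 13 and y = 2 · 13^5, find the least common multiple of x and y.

36386714

max exponent per prime: 2 · 7^2 · 13^5 = 36386714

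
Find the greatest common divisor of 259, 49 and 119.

7

gcd(259, 49): 259 = 5·49 + 14; 49 = 3·14 + 7; 14 = 2·7 + 0 → 7
gcd(7, 119): 119 = 17·7 + 0 → 7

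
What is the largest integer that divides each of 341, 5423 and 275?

gcd(341, 5423): 5423 = 15·341 + 308; 341 = 1·308 + 33; 308 = 9·33 + 11; 33 = 3·11 + 0 → 11
gcd(11, 275): 275 = 25·11 + 0 → 11

11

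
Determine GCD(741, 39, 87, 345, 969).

3

741 = 3 · 13 · 19; 39 = 3 · 13; 87 = 3 · 29; 345 = 3 · 5 · 23; 969 = 3 · 17 · 19
gcd takes min exponent of each prime: 3 = 3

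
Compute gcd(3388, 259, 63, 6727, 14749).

7

gcd(3388, 259): 3388 = 13·259 + 21; 259 = 12·21 + 7; 21 = 3·7 + 0 → 7
gcd(7, 63): 63 = 9·7 + 0 → 7
gcd(7, 6727): 6727 = 961·7 + 0 → 7
gcd(7, 14749): 14749 = 2107·7 + 0 → 7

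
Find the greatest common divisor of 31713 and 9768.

Euclid: 31713 = 3·9768 + 2409; 9768 = 4·2409 + 132; 2409 = 18·132 + 33; 132 = 4·33 + 0. Last nonzero remainder: 33.

33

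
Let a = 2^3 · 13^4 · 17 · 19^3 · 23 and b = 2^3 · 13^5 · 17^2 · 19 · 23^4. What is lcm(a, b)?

1647694675205389304

max exponent per prime: 2^3 · 13^5 · 17^2 · 19^3 · 23^4 = 1647694675205389304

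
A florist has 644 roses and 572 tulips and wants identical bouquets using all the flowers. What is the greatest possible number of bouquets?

4

Euclid: 644 = 1·572 + 72; 572 = 7·72 + 68; 72 = 1·68 + 4; 68 = 17·4 + 0. Last nonzero remainder: 4.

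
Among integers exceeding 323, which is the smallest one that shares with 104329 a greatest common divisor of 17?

340

Multiples of 17 above 323: 17·20, 17·21, … . Need the cofactor coprime to 104329/17 = 6137.
Checking s = 20, 21, … the first with gcd(s, 6137) = 1 is s = 20, giving 340.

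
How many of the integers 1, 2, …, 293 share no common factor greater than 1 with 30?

79

30 = 2·3·5. Inclusion–exclusion on these primes:
293 − ⌊293/2⌋ − ⌊293/3⌋ − ⌊293/5⌋ + ⌊293/6⌋ + ⌊293/10⌋ + ⌊293/15⌋ − ⌊293/30⌋ = 79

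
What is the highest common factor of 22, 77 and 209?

gcd(22, 77): 77 = 3·22 + 11; 22 = 2·11 + 0 → 11
gcd(11, 209): 209 = 19·11 + 0 → 11

11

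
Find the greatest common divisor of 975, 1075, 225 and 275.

975 = 3 · 5² · 13; 1075 = 5² · 43; 225 = 3² · 5²; 275 = 5² · 11
gcd takes min exponent of each prime: 5² = 25

25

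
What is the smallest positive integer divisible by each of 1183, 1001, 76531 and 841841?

10943933

lcm(1183, 1001) = 1183·1001/gcd = 1184183/91 = 13013
lcm(13013, 76531) = 13013·76531/gcd = 995897903/91 = 10943933
lcm(10943933, 841841) = 10943933·841841/gcd = 9213051500653/841841 = 10943933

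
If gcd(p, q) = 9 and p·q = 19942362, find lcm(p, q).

2215818

For any two positive integers, gcd × lcm equals their product. Hence lcm = 19942362 / 9 = 2215818.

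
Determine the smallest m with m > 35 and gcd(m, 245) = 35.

245 = 35·7. Any m with gcd(m, 245) = 35 is a multiple of 35, say 35s, with s coprime to 7.
Need s > 35/35, so s ≥ 2. First s ≥ 2 with gcd(s, 7) = 1 is s = 2. Thus m = 35·2 = 70.

70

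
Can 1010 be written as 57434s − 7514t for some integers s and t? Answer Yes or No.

By Bézout, 57434s − 7514t = 1010 has integer solutions iff gcd(57434, 7514) | 1010.
Euclid: 57434 = 7·7514 + 4836; 7514 = 1·4836 + 2678; 4836 = 1·2678 + 2158; 2678 = 1·2158 + 520; 2158 = 4·520 + 78; 520 = 6·78 + 52; 78 = 1·52 + 26; 52 = 2·26 + 0. gcd = 26; 1010 mod 26 = 22. No.

No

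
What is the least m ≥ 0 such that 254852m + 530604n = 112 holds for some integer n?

62987

gcd(254852, 530604) = 4 (Euclid: 530604 = 2·254852 + 20900; 254852 = 12·20900 + 4052; 20900 = 5·4052 + 640; 4052 = 6·640 + 212; 640 = 3·212 + 4; 212 = 53·4 + 0), and 4 | 112.
Extended Euclid: 254852·(-2488) + 530604·(1195) = 4. Scale by 28: m₀ = -69664.
General solution m = m₀ + 132651t; reducing mod 132651 gives m = 62987 (and n = -30253).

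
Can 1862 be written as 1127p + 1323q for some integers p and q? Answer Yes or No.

Yes

gcd(1127, 1323): 1323 = 1·1127 + 196; 1127 = 5·196 + 147; 196 = 1·147 + 49; 147 = 3·49 + 0 → 49
49 divides 1862, so a solution exists.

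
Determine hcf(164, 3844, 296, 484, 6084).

4

164 = 2² · 41; 3844 = 2² · 31²; 296 = 2³ · 37; 484 = 2² · 11²; 6084 = 2² · 3² · 13²
gcd takes min exponent of each prime: 2² = 4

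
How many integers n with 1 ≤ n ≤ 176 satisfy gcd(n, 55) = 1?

128

Prime factors of 55: 5, 11. Count integers ≤ 176 divisible by none of them.
By inclusion–exclusion: 176 − ⌊176/5⌋ − ⌊176/11⌋ + ⌊176/55⌋ = 128.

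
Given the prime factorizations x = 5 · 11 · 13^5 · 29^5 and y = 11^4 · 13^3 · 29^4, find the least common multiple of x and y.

557503368772320685

max exponent per prime: 5 · 11^4 · 13^5 · 29^5 = 557503368772320685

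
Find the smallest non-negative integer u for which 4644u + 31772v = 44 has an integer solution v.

Euclid: 31772 = 6·4644 + 3908; 4644 = 1·3908 + 736; 3908 = 5·736 + 228; 736 = 3·228 + 52; 228 = 4·52 + 20; 52 = 2·20 + 12; 20 = 1·12 + 8; 12 = 1·8 + 4; 8 = 2·4 + 0 → gcd = 4; 44 = 4·11.
Back-substitution yields 4644·(3065) + 31772·(-448) = 4, so one solution is u = 3065·11 = 33715, v = -448·11 = -4928.
Solutions in u differ by 31772/4 = 7943; the one in [0, 7943) is 33715 mod 7943 = 1943.

1943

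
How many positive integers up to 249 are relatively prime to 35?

172

35 = 5·7. Inclusion–exclusion on these primes:
249 − ⌊249/5⌋ − ⌊249/7⌋ + ⌊249/35⌋ = 172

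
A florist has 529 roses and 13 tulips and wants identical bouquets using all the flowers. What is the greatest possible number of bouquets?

1

Euclid: 529 = 40·13 + 9; 13 = 1·9 + 4; 9 = 2·4 + 1; 4 = 4·1 + 0. Last nonzero remainder: 1.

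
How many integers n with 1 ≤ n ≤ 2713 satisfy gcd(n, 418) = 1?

1169

418 = 2·11·19. Inclusion–exclusion on these primes:
2713 − ⌊2713/2⌋ − ⌊2713/11⌋ − ⌊2713/19⌋ + ⌊2713/22⌋ + ⌊2713/38⌋ + ⌊2713/209⌋ − ⌊2713/418⌋ = 1169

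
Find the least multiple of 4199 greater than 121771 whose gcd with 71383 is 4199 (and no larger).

gcd(x, 71383) = 4199 forces 4199 | x; write x = 4199s. Then gcd(4199s, 4199·17) = 4199·gcd(s, 17), so need gcd(s, 17) = 1.
4199s > 121771 gives s ≥ 30. The least s ≥ 30 coprime to 17 is 30, so x = 4199·30 = 125970.

125970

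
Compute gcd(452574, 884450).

452574 = 2 · 3³ · 17² · 29
884450 = 2 · 5² · 7² · 19²
Common: 2 = 2

2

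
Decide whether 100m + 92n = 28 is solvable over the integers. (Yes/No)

Yes

By Bézout, 100m + 92n = 28 has integer solutions iff gcd(100, 92) | 28.
Euclid: 100 = 1·92 + 8; 92 = 11·8 + 4; 8 = 2·4 + 0. gcd = 4; 28 mod 4 = 0. Yes.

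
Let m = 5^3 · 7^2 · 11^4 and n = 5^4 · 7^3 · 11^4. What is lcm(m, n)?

3138664375

max exponent per prime: 5^4 · 7^3 · 11^4 = 3138664375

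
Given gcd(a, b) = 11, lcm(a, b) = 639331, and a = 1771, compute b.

3971

Using ab = gcd(a,b)·lcm(a,b) = 11·639331 = 7032641, we get b = 7032641/1771 = 3971.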